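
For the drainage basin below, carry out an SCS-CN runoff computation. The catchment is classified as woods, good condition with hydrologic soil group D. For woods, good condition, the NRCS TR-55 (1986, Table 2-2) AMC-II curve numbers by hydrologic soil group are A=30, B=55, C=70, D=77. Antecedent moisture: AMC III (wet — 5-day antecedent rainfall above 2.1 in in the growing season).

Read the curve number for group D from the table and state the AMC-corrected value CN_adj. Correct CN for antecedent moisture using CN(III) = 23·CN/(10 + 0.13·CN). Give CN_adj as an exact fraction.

NRCS table: woods, good condition, soil group D → CN(II) = 77
Adjust CN=77 to AMC III: 23·77/(10 + 0.13·77) → 1771 ÷ (2001/100) = 7700/87 ≈ 88.506

CN_adj = 7700/87 ≈ 88.506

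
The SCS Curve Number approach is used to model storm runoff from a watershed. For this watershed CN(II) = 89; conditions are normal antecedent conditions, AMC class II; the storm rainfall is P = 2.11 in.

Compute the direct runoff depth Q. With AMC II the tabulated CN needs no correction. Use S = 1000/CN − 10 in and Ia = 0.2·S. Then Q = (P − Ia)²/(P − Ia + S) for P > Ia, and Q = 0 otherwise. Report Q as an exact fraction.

CN(II) = 89; AMC II needs no correction.
S = 1000/89 − 10 = 110/89 in ≈ 1.236 in
Ia = 0.2·(110/89) = 22/89 in ≈ 0.247 in
P − Ia = 2.110 − 0.247 = 16579/8900 ≈ 1.863 in (> 0, runoff occurs)
Q: (16579/8900)² ÷ (27579/8900) = 274863241/245453100 in (≈ 1.120 in)

Q = 274863241/245453100 in ≈ 1.120 in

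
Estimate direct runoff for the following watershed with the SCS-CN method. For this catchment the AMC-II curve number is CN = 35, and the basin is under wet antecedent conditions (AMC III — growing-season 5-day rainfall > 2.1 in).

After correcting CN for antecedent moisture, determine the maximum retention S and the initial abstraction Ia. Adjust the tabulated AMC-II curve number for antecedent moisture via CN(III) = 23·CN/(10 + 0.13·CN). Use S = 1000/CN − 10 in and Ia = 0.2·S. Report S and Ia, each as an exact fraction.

S = 1300/161 in ≈ 8.075 in; Ia = 260/161 in ≈ 1.615 in

Adjust CN=35 to AMC III: 23·35/(10 + 0.13·35) → 805 ÷ (291/20) = 16100/291 ≈ 55.326
Retention S: 1000/CN − 10 with CN=55.326 → S = 1300/161 ≈ 8.075 in
Initial abstraction Ia = S/5 = (1300/161)/5 = 260/161 ≈ 1.615 in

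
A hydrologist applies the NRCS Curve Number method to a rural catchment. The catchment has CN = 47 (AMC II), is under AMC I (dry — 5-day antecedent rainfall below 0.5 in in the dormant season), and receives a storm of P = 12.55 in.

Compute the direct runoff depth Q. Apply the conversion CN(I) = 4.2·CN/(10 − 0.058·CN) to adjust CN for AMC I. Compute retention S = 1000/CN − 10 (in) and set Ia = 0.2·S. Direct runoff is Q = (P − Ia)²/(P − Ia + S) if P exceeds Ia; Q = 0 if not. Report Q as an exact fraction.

Dry (AMC I): CN(I) = 4.2·47/(10 − 0.058·47) = (987/5)/(3637/500) = 98700/3637 ≈ 27.138
Retention S: 1000/CN − 10 with CN=27.138 → S = 26500/987 ≈ 26.849 in
Ia = 0.2S: 0.2·26.849 = 5.370 in (exactly 5300/987)
Excess rainfall: 12.550 − 5.370 = 7.180 in; P > Ia so Q > 0
Q = (141737/19740)²/((141737/19740) + 26500/987) = (20089377169/389667600)/(671737/19740) = 20089377169/13260088380 in ≈ 1.515 in

Q = 20089377169/13260088380 in ≈ 1.515 in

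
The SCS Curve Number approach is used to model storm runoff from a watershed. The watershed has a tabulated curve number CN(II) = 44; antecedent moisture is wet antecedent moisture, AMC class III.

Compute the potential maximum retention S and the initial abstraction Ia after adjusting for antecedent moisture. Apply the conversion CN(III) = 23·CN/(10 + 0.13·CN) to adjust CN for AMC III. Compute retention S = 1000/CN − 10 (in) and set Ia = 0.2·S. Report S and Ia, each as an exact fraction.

S = 1400/253 in ≈ 5.534 in; Ia = 280/253 in ≈ 1.107 in

CN(III) from CN(II)=44: (23·44)/(10 + 0.13·44) = 25300/393 ≈ 64.377
Max retention: S = 1000/(25300/393) − 10 = 1400/253 in (≈ 5.534 in)
Initial abstraction Ia = S/5 = (1400/253)/5 = 280/253 ≈ 1.107 in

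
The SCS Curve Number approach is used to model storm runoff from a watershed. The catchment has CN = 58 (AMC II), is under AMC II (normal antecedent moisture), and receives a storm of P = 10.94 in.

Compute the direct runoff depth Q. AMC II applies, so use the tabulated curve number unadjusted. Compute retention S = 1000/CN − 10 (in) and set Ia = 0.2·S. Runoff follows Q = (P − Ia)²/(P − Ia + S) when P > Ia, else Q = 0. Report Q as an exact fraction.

Q = 189420169/35181350 in ≈ 5.384 in

AMC II — tabulated CN = 58 applies directly.
Max retention: S = 1000/58 − 10 = 210/29 in (≈ 7.241 in)
Ia = 0.2·(210/29) = 42/29 in ≈ 1.448 in
P − Ia = 10.940 − 1.448 = 13763/1450 ≈ 9.492 in (> 0, runoff occurs)
Q: (13763/1450)² ÷ (24263/1450) = 189420169/35181350 in (≈ 5.384 in)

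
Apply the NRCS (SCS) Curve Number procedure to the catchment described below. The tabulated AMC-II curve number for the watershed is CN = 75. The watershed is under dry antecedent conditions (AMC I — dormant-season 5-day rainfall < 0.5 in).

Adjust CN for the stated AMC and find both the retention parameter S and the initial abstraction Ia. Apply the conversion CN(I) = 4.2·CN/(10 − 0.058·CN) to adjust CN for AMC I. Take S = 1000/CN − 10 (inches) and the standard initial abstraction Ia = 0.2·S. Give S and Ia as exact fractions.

Dry (AMC I): CN(I) = 4.2·75/(10 − 0.058·75) = 315/(113/20) = 6300/113 ≈ 55.752
S = 1000/(6300/113) − 10 = 500/63 in ≈ 7.937 in
Ia = 0.2·(500/63) = 100/63 in ≈ 1.587 in

S = 500/63 in ≈ 7.937 in; Ia = 100/63 in ≈ 1.587 in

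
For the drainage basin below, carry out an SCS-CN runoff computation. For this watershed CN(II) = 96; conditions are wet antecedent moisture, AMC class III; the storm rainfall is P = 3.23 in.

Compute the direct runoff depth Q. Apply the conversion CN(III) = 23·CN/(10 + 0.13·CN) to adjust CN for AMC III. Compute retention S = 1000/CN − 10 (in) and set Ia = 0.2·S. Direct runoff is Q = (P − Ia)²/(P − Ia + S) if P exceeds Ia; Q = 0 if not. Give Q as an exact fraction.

Q = 485629369/160680300 in ≈ 3.022 in

CN(III) from CN(II)=96: (23·96)/(10 + 0.13·96) = 27600/281 ≈ 98.221
S = 1000/(27600/281) − 10 = 25/138 in ≈ 0.181 in
Ia = 0.2·(25/138) = 5/138 in ≈ 0.036 in
Excess rainfall: 3.230 − 0.036 = 3.194 in; P > Ia so Q > 0
Q = (22037/6900)²/((22037/6900) + 25/138) = (485629369/47610000)/(23287/6900) = 485629369/160680300 in ≈ 3.022 in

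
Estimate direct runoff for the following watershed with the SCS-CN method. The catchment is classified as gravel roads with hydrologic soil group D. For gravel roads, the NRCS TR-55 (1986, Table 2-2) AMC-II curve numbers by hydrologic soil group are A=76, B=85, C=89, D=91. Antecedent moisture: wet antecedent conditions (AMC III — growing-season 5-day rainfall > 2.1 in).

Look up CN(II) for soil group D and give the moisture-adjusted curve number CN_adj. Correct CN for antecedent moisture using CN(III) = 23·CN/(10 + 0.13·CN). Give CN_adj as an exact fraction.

CN_adj = 209300/2183 ≈ 95.877

NRCS table: gravel roads, soil group D → CN(II) = 91
Wet (AMC III): CN(III) = 23·91/(10 + 0.13·91) = 2093/(2183/100) = 209300/2183 ≈ 95.877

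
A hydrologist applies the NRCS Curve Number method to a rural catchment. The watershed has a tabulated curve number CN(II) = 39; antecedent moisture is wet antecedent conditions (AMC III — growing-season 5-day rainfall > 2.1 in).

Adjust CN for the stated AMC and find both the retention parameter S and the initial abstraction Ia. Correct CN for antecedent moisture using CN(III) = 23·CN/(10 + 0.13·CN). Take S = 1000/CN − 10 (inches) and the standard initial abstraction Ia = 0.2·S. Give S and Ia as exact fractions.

Adjust CN=39 to AMC III: 23·39/(10 + 0.13·39) → 897 ÷ (1507/100) = 89700/1507 ≈ 59.522
S = 1000/(89700/1507) − 10 = 6100/897 in ≈ 6.800 in
Initial abstraction Ia = S/5 = (6100/897)/5 = 1220/897 ≈ 1.360 in

S = 6100/897 in ≈ 6.800 in; Ia = 1220/897 in ≈ 1.360 in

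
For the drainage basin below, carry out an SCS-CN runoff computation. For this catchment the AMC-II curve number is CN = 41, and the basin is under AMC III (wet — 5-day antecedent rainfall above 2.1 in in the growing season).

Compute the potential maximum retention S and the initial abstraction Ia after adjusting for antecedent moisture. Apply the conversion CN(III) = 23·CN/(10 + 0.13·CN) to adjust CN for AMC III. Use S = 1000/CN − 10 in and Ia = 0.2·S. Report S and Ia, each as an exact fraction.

Adjust CN=41 to AMC III: 23·41/(10 + 0.13·41) → 943 ÷ (1533/100) = 94300/1533 ≈ 61.513
Retention S: 1000/CN − 10 with CN=61.513 → S = 5900/943 ≈ 6.257 in
Initial abstraction Ia = S/5 = (5900/943)/5 = 1180/943 ≈ 1.251 in

S = 5900/943 in ≈ 6.257 in; Ia = 1180/943 in ≈ 1.251 in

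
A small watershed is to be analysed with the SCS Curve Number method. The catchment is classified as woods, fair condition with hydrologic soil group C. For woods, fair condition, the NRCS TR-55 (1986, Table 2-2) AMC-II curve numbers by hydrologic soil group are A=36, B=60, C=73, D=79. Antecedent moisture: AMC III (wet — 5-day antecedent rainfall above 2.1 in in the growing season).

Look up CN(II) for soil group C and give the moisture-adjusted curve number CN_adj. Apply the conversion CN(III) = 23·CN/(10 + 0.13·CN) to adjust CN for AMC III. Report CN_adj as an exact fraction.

NRCS table: woods, fair condition, soil group C → CN(II) = 73
Adjust CN=73 to AMC III: 23·73/(10 + 0.13·73) → 1679 ÷ (1949/100) = 167900/1949 ≈ 86.147

CN_adj = 167900/1949 ≈ 86.147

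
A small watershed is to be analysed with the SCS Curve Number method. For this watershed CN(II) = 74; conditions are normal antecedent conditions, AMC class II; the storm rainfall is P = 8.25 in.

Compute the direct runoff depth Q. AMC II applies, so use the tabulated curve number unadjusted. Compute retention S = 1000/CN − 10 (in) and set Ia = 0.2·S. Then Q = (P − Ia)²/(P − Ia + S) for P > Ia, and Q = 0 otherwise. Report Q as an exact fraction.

Q = 1247689/242276 in ≈ 5.150 in

AMC II — tabulated CN = 74 applies directly.
Max retention: S = 1000/74 − 10 = 130/37 in (≈ 3.514 in)
Initial abstraction Ia = S/5 = (130/37)/5 = 26/37 ≈ 0.703 in
Excess rainfall: 8.250 − 0.703 = 7.547 in; P > Ia so Q > 0
Q: (1117/148)² ÷ (1637/148) = 1247689/242276 in (≈ 5.150 in)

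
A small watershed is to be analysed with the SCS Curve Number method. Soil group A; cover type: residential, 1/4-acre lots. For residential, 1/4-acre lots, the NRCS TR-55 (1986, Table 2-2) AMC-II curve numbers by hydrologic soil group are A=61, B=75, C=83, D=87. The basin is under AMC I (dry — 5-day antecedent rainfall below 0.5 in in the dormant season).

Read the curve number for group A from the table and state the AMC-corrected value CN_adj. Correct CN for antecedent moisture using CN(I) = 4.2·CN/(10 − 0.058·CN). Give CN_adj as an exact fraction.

CN_adj = 42700/1077 ≈ 39.647

NRCS table: residential, 1/4-acre lots, soil group A → CN(II) = 61
CN(I) from CN(II)=61: (4.2·61)/(10 − 0.058·61) = 42700/1077 ≈ 39.647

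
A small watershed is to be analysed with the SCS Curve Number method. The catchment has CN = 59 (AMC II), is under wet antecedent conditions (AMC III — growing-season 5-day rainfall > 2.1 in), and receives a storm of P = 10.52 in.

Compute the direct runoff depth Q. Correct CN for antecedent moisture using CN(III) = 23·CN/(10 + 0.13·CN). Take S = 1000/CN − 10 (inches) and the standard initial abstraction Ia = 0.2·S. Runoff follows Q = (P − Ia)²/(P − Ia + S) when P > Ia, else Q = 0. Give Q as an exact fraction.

Adjust CN=59 to AMC III: 23·59/(10 + 0.13·59) → 1357 ÷ (1767/100) = 135700/1767 ≈ 76.797
S = 1000/(135700/1767) − 10 = 4100/1357 in ≈ 3.021 in
Ia = 0.2·(4100/1357) = 820/1357 in ≈ 0.604 in
P − Ia = 10.520 − 0.604 = 336391/33925 ≈ 9.916 in (> 0, runoff occurs)
Q = (336391/33925)²/((336391/33925) + 4100/1357) = (113158904881/1150905625)/(438891/33925) = 113158904881/14889377175 in ≈ 7.600 in

Q = 113158904881/14889377175 in ≈ 7.600 in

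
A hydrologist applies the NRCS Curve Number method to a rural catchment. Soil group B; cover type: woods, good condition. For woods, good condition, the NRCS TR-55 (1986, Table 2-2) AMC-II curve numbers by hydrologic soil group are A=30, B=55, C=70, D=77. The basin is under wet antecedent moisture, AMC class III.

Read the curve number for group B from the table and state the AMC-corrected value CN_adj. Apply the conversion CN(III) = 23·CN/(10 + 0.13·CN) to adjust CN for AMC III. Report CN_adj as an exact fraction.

CN_adj = 25300/343 ≈ 73.761

NRCS table: woods, good condition, soil group B → CN(II) = 55
Wet (AMC III): CN(III) = 23·55/(10 + 0.13·55) = 1265/(343/20) = 25300/343 ≈ 73.761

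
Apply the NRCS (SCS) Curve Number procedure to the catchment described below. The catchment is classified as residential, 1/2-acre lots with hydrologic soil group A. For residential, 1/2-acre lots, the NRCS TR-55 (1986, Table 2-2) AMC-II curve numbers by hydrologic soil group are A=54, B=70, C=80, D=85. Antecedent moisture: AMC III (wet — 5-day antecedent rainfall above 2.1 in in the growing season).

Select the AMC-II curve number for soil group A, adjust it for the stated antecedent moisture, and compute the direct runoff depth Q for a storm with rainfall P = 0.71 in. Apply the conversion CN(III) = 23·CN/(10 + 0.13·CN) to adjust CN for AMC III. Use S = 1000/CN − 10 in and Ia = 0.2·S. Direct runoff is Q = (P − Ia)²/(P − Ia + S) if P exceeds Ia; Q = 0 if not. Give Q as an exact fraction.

NRCS table: residential, 1/2-acre lots, soil group A → CN(II) = 54
Wet (AMC III): CN(III) = 23·54/(10 + 0.13·54) = 1242/(851/50) = 2700/37 ≈ 72.973
S = 1000/(2700/37) − 10 = 100/27 in ≈ 3.704 in
Initial abstraction Ia = S/5 = (100/27)/5 = 20/27 ≈ 0.741 in
P = 0.710 ≤ Ia = 0.741 in: entire storm abstracted, Q = 0.

Q = 0 in ≈ 0.000 in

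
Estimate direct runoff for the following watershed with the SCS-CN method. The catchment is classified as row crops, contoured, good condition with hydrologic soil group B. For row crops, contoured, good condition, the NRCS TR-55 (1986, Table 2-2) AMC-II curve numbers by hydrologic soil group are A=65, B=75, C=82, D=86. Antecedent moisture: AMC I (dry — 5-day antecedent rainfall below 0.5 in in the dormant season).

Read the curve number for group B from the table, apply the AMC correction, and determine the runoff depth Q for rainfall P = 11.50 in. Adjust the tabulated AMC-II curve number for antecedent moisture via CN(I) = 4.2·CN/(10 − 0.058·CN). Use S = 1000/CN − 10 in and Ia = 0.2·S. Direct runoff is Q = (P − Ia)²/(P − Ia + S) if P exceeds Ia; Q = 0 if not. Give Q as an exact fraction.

NRCS table: row crops, contoured, good condition, soil group B → CN(II) = 75
Adjust CN=75 to AMC I: 4.2·75/(10 − 0.058·75) → 315 ÷ (113/20) = 6300/113 ≈ 55.752
Retention S: 1000/CN − 10 with CN=55.752 → S = 500/63 ≈ 7.937 in
Ia = 0.2S: 0.2·7.937 = 1.587 in (exactly 100/63)
P − Ia = 11.500 − 1.587 = 1249/126 ≈ 9.913 in (> 0, runoff occurs)
Q = (1249/126)²/((1249/126) + 500/63) = (1560001/15876)/(2249/126) = 1560001/283374 in ≈ 5.505 in

Q = 1560001/283374 in ≈ 5.505 in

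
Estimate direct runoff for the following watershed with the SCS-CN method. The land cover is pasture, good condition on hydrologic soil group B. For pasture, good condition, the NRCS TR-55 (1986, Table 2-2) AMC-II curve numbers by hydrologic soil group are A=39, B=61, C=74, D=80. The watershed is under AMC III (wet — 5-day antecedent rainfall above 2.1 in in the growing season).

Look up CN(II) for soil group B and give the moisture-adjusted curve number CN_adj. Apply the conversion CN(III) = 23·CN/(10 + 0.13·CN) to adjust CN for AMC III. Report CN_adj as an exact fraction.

CN_adj = 140300/1793 ≈ 78.249

NRCS table: pasture, good condition, soil group B → CN(II) = 61
Wet (AMC III): CN(III) = 23·61/(10 + 0.13·61) = 1403/(1793/100) = 140300/1793 ≈ 78.249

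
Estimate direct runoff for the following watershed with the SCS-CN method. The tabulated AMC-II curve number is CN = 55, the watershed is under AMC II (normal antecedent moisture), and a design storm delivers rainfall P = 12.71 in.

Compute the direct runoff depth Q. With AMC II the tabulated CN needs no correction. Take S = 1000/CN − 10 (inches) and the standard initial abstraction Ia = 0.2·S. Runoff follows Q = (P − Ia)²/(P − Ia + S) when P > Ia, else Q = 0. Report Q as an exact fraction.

Q = 148376761/23299100 in ≈ 6.368 in

Average conditions: CN = 55 (no AMC adjustment).
Max retention: S = 1000/55 − 10 = 90/11 in (≈ 8.182 in)
Ia = 0.2·(90/11) = 18/11 in ≈ 1.636 in
Since P=12.710 > Ia=1.636: effective rainfall P−Ia = 12181/1100 in
Q = (12181/1100)²/((12181/1100) + 90/11) = (148376761/1210000)/(21181/1100) = 148376761/23299100 in ≈ 6.368 in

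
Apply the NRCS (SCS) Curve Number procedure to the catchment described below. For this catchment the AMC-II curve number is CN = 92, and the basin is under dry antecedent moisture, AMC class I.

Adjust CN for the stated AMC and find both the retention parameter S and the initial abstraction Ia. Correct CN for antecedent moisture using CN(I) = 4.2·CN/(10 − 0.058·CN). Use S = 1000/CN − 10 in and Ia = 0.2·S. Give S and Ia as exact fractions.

Adjust CN=92 to AMC I: 4.2·92/(10 − 0.058·92) → (1932/5) ÷ (583/125) = 48300/583 ≈ 82.847
Max retention: S = 1000/(48300/583) − 10 = 1000/483 in (≈ 2.070 in)
Ia = 0.2S: 0.2·2.070 = 0.414 in (exactly 200/483)

S = 1000/483 in ≈ 2.070 in; Ia = 200/483 in ≈ 0.414 in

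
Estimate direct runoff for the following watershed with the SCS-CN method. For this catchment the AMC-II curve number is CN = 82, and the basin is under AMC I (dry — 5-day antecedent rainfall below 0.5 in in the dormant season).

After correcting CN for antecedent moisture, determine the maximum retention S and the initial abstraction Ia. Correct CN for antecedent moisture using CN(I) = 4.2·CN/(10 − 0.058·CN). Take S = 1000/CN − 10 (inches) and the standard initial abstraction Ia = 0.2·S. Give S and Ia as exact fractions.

S = 1500/287 in ≈ 5.226 in; Ia = 300/287 in ≈ 1.045 in

Dry (AMC I): CN(I) = 4.2·82/(10 − 0.058·82) = (1722/5)/(1311/250) = 28700/437 ≈ 65.675
Max retention: S = 1000/(28700/437) − 10 = 1500/287 in (≈ 5.226 in)
Initial abstraction Ia = S/5 = (1500/287)/5 = 300/287 ≈ 1.045 in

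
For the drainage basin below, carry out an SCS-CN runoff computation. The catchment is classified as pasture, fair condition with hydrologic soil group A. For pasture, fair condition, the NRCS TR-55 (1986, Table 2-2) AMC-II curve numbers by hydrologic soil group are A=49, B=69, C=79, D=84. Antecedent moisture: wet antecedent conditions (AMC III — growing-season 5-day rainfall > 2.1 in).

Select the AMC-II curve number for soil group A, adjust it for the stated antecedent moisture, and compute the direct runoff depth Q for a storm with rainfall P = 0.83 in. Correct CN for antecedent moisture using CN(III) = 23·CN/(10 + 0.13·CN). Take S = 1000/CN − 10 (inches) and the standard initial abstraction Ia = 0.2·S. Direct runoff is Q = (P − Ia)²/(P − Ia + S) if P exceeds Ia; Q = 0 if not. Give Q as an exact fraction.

NRCS table: pasture, fair condition, soil group A → CN(II) = 49
Adjust CN=49 to AMC III: 23·49/(10 + 0.13·49) → 1127 ÷ (1637/100) = 112700/1637 ≈ 68.845
Max retention: S = 1000/(112700/1637) − 10 = 5100/1127 in (≈ 4.525 in)
Ia = 0.2·(5100/1127) = 1020/1127 in ≈ 0.905 in
P = 0.830 ≤ Ia = 0.905 in: entire storm abstracted, Q = 0.

Q = 0 in ≈ 0.000 in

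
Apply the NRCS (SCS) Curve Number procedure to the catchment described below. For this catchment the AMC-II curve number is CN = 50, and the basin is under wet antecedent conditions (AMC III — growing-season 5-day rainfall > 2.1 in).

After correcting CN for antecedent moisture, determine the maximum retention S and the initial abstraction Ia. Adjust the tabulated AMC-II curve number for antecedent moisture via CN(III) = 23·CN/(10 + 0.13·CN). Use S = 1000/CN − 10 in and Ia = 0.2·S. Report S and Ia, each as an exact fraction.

CN(III) from CN(II)=50: (23·50)/(10 + 0.13·50) = 2300/33 ≈ 69.697
Max retention: S = 1000/(2300/33) − 10 = 100/23 in (≈ 4.348 in)
Ia = 0.2S: 0.2·4.348 = 0.870 in (exactly 20/23)

S = 100/23 in ≈ 4.348 in; Ia = 20/23 in ≈ 0.870 in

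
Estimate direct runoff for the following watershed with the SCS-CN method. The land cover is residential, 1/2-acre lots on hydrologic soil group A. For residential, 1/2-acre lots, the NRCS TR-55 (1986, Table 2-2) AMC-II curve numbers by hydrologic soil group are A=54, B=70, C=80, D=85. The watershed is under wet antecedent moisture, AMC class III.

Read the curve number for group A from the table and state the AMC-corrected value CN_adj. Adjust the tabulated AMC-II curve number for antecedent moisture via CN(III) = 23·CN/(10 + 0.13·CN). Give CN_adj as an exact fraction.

CN_adj = 2700/37 ≈ 72.973

NRCS table: residential, 1/2-acre lots, soil group A → CN(II) = 54
CN(III) from CN(II)=54: (23·54)/(10 + 0.13·54) = 2700/37 ≈ 72.973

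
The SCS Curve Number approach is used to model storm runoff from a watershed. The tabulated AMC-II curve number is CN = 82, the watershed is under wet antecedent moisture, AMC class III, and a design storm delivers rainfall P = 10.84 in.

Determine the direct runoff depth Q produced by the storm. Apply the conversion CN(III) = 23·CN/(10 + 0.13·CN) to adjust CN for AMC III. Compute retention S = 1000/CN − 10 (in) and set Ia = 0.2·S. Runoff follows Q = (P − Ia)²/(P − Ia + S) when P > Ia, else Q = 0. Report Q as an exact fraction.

CN(III) from CN(II)=82: (23·82)/(10 + 0.13·82) = 94300/1033 ≈ 91.288
Max retention: S = 1000/(94300/1033) − 10 = 900/943 in (≈ 0.954 in)
Initial abstraction Ia = S/5 = (900/943)/5 = 180/943 ≈ 0.191 in
Since P=10.840 > Ia=0.191: effective rainfall P−Ia = 251053/23575 in
Runoff Q = (P−Ia)²/(P−Ia+S) = (10.649)²/(10.649+0.954) = 63027608809/6449011975 ≈ 9.773 in

Q = 63027608809/6449011975 in ≈ 9.773 in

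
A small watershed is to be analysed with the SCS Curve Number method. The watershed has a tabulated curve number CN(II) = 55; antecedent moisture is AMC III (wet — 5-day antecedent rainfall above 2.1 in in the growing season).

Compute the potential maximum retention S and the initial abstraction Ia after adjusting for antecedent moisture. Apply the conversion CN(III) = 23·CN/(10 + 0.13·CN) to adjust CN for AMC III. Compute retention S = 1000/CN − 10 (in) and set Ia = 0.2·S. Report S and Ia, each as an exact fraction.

S = 900/253 in ≈ 3.557 in; Ia = 180/253 in ≈ 0.711 in

CN(III) from CN(II)=55: (23·55)/(10 + 0.13·55) = 25300/343 ≈ 73.761
Max retention: S = 1000/(25300/343) − 10 = 900/253 in (≈ 3.557 in)
Initial abstraction Ia = S/5 = (900/253)/5 = 180/253 ≈ 0.711 in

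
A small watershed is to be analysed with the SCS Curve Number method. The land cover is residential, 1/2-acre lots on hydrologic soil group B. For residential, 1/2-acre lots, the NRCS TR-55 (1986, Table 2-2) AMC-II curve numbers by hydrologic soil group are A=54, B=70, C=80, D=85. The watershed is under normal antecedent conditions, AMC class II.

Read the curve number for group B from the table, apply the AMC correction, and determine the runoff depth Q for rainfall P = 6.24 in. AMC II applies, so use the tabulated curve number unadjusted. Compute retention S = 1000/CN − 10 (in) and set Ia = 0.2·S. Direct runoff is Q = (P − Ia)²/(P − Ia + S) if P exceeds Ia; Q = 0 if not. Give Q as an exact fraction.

NRCS table: residential, 1/2-acre lots, soil group B → CN(II) = 70
CN(II) = 70; AMC II needs no correction.
S = 1000/70 − 10 = 30/7 in ≈ 4.286 in
Initial abstraction Ia = S/5 = (30/7)/5 = 6/7 ≈ 0.857 in
Excess rainfall: 6.240 − 0.857 = 5.383 in; P > Ia so Q > 0
Q: (942/175)² ÷ (1692/175) = 24649/8225 in (≈ 2.997 in)

Q = 24649/8225 in ≈ 2.997 in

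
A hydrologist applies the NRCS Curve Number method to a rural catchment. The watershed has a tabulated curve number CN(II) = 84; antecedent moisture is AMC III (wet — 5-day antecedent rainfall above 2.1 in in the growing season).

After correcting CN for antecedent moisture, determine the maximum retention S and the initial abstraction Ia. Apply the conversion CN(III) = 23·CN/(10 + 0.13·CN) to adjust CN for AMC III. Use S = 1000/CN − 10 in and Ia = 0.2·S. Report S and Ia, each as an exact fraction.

Wet (AMC III): CN(III) = 23·84/(10 + 0.13·84) = 1932/(523/25) = 48300/523 ≈ 92.352
S = 1000/(48300/523) − 10 = 400/483 in ≈ 0.828 in
Ia = 0.2·(400/483) = 80/483 in ≈ 0.166 in

S = 400/483 in ≈ 0.828 in; Ia = 80/483 in ≈ 0.166 in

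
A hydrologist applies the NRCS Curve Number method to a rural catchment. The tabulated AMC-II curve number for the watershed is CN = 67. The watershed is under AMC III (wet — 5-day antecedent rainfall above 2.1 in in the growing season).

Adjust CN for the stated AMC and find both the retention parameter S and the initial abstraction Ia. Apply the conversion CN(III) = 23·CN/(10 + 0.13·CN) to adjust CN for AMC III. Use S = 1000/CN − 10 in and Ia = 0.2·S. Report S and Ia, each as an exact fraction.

S = 3300/1541 in ≈ 2.141 in; Ia = 660/1541 in ≈ 0.428 in

Wet (AMC III): CN(III) = 23·67/(10 + 0.13·67) = 1541/(1871/100) = 154100/1871 ≈ 82.362
Retention S: 1000/CN − 10 with CN=82.362 → S = 3300/1541 ≈ 2.141 in
Initial abstraction Ia = S/5 = (3300/1541)/5 = 660/1541 ≈ 0.428 in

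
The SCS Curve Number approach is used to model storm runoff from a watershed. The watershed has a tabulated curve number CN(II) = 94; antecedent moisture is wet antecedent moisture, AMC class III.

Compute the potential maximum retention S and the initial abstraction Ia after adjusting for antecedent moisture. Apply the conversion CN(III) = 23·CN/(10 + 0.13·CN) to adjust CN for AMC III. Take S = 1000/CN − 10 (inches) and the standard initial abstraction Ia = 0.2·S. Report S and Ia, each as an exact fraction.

S = 300/1081 in ≈ 0.278 in; Ia = 60/1081 in ≈ 0.056 in

Wet (AMC III): CN(III) = 23·94/(10 + 0.13·94) = 2162/(1111/50) = 108100/1111 ≈ 97.300
Retention S: 1000/CN − 10 with CN=97.300 → S = 300/1081 ≈ 0.278 in
Initial abstraction Ia = S/5 = (300/1081)/5 = 60/1081 ≈ 0.056 in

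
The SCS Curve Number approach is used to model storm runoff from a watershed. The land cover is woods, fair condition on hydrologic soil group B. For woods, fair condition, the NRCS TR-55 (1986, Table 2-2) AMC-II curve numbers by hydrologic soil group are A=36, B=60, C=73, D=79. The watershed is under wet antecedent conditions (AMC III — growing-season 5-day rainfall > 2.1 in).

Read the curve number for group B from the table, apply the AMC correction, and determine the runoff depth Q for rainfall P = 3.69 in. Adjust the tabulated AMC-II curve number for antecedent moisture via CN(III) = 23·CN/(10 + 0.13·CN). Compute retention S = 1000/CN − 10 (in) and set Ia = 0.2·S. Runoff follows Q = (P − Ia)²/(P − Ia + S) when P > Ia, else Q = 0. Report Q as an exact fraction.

NRCS table: woods, fair condition, soil group B → CN(II) = 60
Adjust CN=60 to AMC III: 23·60/(10 + 0.13·60) → 1380 ÷ (89/5) = 6900/89 ≈ 77.528
S = 1000/(6900/89) − 10 = 200/69 in ≈ 2.899 in
Ia = 0.2·(200/69) = 40/69 in ≈ 0.580 in
Excess rainfall: 3.690 − 0.580 = 3.110 in; P > Ia so Q > 0
Runoff Q = (P−Ia)²/(P−Ia+S) = (3.110)²/(3.110+2.899) = 460574521/286080900 ≈ 1.610 in

Q = 460574521/286080900 in ≈ 1.610 in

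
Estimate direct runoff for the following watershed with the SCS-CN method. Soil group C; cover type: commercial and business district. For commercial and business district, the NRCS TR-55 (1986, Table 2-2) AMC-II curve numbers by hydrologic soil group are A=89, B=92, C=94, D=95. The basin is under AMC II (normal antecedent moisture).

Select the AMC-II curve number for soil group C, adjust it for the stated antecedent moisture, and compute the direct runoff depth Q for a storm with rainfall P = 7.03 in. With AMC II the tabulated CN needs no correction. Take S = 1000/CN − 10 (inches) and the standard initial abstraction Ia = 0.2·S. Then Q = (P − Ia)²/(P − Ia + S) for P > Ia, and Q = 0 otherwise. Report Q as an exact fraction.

NRCS table: commercial and business district, soil group C → CN(II) = 94
Average conditions: CN = 94 (no AMC adjustment).
Max retention: S = 1000/94 − 10 = 30/47 in (≈ 0.638 in)
Ia = 0.2·(30/47) = 6/47 in ≈ 0.128 in
Excess rainfall: 7.030 − 0.128 = 6.902 in; P > Ia so Q > 0
Q: (32441/4700)² ÷ (35441/4700) = 1052418481/166572700 in (≈ 6.318 in)

Q = 1052418481/166572700 in ≈ 6.318 in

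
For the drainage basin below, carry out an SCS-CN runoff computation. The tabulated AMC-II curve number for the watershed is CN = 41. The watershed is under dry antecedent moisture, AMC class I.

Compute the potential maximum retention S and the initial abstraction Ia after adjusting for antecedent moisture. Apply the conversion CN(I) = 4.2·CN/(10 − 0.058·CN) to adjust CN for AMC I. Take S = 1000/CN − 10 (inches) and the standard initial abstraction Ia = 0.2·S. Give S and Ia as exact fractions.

S = 29500/861 in ≈ 34.262 in; Ia = 5900/861 in ≈ 6.852 in

CN(I) from CN(II)=41: (4.2·41)/(10 − 0.058·41) = 86100/3811 ≈ 22.592
S = 1000/(86100/3811) − 10 = 29500/861 in ≈ 34.262 in
Ia = 0.2·(29500/861) = 5900/861 in ≈ 6.852 in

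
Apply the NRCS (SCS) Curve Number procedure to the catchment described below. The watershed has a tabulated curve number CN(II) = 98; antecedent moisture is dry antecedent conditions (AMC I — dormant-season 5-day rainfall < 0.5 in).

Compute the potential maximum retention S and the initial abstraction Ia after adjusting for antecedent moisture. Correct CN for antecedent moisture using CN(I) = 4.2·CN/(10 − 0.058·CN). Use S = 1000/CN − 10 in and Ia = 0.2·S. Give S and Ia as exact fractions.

CN(I) from CN(II)=98: (4.2·98)/(10 − 0.058·98) = 102900/1079 ≈ 95.366
Retention S: 1000/CN − 10 with CN=95.366 → S = 500/1029 ≈ 0.486 in
Ia = 0.2S: 0.2·0.486 = 0.097 in (exactly 100/1029)

S = 500/1029 in ≈ 0.486 in; Ia = 100/1029 in ≈ 0.097 in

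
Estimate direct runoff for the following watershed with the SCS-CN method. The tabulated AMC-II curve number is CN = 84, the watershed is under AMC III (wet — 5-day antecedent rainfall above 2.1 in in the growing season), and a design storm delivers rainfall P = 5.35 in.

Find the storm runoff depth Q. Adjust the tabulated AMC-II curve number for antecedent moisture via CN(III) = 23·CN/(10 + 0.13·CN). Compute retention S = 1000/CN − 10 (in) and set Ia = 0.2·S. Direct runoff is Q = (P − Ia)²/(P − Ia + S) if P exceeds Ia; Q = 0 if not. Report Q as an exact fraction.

CN(III) from CN(II)=84: (23·84)/(10 + 0.13·84) = 48300/523 ≈ 92.352
Retention S: 1000/CN − 10 with CN=92.352 → S = 400/483 ≈ 0.828 in
Ia = 0.2·(400/483) = 80/483 in ≈ 0.166 in
Since P=5.350 > Ia=0.166: effective rainfall P−Ia = 50081/9660 in
Runoff Q = (P−Ia)²/(P−Ia+S) = (5.184)²/(5.184+0.828) = 2508106561/561062460 ≈ 4.470 in

Q = 2508106561/561062460 in ≈ 4.470 in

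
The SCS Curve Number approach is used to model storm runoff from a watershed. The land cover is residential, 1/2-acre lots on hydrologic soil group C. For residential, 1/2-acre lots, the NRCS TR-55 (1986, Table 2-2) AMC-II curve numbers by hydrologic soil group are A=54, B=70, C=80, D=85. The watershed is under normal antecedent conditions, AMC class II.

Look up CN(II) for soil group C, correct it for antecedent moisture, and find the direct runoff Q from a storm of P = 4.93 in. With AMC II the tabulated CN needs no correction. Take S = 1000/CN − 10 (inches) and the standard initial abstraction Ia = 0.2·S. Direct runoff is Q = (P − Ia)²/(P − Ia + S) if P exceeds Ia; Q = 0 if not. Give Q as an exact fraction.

Q = 196249/69300 in ≈ 2.832 in

NRCS table: residential, 1/2-acre lots, soil group C → CN(II) = 80
AMC II — tabulated CN = 80 applies directly.
S = 1000/80 − 10 = 5/2 in ≈ 2.500 in
Initial abstraction Ia = S/5 = (5/2)/5 = 1/2 ≈ 0.500 in
Since P=4.930 > Ia=0.500: effective rainfall P−Ia = 443/100 in
Q = (443/100)²/((443/100) + 5/2) = (196249/10000)/(693/100) = 196249/69300 in ≈ 2.832 in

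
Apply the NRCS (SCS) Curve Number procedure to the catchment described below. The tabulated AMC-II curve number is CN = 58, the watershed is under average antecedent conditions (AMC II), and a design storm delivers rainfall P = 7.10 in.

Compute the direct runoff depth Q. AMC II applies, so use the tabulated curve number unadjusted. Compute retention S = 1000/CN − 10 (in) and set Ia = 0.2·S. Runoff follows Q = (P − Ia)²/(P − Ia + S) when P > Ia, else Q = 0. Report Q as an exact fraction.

Q = 2686321/1084310 in ≈ 2.477 in

Average conditions: CN = 58 (no AMC adjustment).
Max retention: S = 1000/58 − 10 = 210/29 in (≈ 7.241 in)
Initial abstraction Ia = S/5 = (210/29)/5 = 42/29 ≈ 1.448 in
P − Ia = 7.100 − 1.448 = 1639/290 ≈ 5.652 in (> 0, runoff occurs)
Q: (1639/290)² ÷ (3739/290) = 2686321/1084310 in (≈ 2.477 in)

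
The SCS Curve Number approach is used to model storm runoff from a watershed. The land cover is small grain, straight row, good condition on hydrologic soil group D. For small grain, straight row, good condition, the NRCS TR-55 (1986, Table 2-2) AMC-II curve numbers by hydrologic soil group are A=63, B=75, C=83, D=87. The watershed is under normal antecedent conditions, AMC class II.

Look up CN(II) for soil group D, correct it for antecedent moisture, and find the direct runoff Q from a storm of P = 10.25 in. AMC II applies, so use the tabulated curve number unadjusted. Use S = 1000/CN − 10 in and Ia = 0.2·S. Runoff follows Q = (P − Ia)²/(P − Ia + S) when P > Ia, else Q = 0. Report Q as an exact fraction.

Q = 11992369/1386084 in ≈ 8.652 in

NRCS table: small grain, straight row, good condition, soil group D → CN(II) = 87
Average conditions: CN = 87 (no AMC adjustment).
Max retention: S = 1000/87 − 10 = 130/87 in (≈ 1.494 in)
Initial abstraction Ia = S/5 = (130/87)/5 = 26/87 ≈ 0.299 in
Excess rainfall: 10.250 − 0.299 = 9.951 in; P > Ia so Q > 0
Runoff Q = (P−Ia)²/(P−Ia+S) = (9.951)²/(9.951+1.494) = 11992369/1386084 ≈ 8.652 in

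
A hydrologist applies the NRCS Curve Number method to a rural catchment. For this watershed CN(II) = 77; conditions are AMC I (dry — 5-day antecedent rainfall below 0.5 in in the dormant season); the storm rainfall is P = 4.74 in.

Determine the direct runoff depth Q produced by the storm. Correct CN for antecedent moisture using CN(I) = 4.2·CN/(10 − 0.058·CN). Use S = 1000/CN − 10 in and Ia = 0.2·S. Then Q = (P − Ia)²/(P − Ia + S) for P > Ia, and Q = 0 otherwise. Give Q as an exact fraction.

Q = 71946796441/68175064650 in ≈ 1.055 in

CN(I) from CN(II)=77: (4.2·77)/(10 − 0.058·77) = 161700/2767 ≈ 58.439
S = 1000/(161700/2767) − 10 = 11500/1617 in ≈ 7.112 in
Initial abstraction Ia = S/5 = (11500/1617)/5 = 2300/1617 ≈ 1.422 in
Excess rainfall: 4.740 − 1.422 = 3.318 in; P > Ia so Q > 0
Q: (268229/80850)² ÷ (843229/80850) = 71946796441/68175064650 in (≈ 1.055 in)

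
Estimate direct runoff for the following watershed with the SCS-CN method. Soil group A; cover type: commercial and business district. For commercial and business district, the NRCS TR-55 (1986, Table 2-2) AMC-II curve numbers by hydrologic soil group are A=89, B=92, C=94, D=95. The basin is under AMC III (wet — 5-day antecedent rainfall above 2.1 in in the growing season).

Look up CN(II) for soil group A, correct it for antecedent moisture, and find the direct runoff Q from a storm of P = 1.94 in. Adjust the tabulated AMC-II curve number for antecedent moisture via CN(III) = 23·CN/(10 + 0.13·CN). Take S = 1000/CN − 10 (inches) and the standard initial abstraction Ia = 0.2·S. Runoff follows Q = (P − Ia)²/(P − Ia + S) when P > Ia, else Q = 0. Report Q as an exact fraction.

Q = 35178378481/24825913650 in ≈ 1.417 in

NRCS table: commercial and business district, soil group A → CN(II) = 89
CN(III) from CN(II)=89: (23·89)/(10 + 0.13·89) = 204700/2157 ≈ 94.900
S = 1000/(204700/2157) − 10 = 1100/2047 in ≈ 0.537 in
Ia = 0.2S: 0.2·0.537 = 0.107 in (exactly 220/2047)
P − Ia = 1.940 − 0.107 = 187559/102350 ≈ 1.833 in (> 0, runoff occurs)
Runoff Q = (P−Ia)²/(P−Ia+S) = (1.833)²/(1.833+0.537) = 35178378481/24825913650 ≈ 1.417 in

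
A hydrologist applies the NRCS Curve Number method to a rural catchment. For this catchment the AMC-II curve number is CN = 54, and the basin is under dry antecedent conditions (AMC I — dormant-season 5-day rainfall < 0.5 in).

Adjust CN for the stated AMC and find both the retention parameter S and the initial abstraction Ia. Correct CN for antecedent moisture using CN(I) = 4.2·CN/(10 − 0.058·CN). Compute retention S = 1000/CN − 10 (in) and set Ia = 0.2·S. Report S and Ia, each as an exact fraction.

Dry (AMC I): CN(I) = 4.2·54/(10 − 0.058·54) = (1134/5)/(1717/250) = 56700/1717 ≈ 33.023
Retention S: 1000/CN − 10 with CN=33.023 → S = 11500/567 ≈ 20.282 in
Initial abstraction Ia = S/5 = (11500/567)/5 = 2300/567 ≈ 4.056 in

S = 11500/567 in ≈ 20.282 in; Ia = 2300/567 in ≈ 4.056 in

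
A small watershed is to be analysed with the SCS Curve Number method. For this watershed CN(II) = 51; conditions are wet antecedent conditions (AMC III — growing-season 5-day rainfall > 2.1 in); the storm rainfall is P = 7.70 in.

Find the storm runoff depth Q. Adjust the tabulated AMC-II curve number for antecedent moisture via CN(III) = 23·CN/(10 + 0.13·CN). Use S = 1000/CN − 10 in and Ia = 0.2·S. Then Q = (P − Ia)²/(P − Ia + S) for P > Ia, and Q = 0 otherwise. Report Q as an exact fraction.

Wet (AMC III): CN(III) = 23·51/(10 + 0.13·51) = 1173/(1663/100) = 117300/1663 ≈ 70.535
S = 1000/(117300/1663) − 10 = 4900/1173 in ≈ 4.177 in
Ia = 0.2S: 0.2·4.177 = 0.835 in (exactly 980/1173)
P − Ia = 7.700 − 0.835 = 80521/11730 ≈ 6.865 in (> 0, runoff occurs)
Q = (80521/11730)²/((80521/11730) + 4900/1173) = (6483631441/137592900)/(129521/11730) = 926233063/217040190 in ≈ 4.268 in

Q = 926233063/217040190 in ≈ 4.268 in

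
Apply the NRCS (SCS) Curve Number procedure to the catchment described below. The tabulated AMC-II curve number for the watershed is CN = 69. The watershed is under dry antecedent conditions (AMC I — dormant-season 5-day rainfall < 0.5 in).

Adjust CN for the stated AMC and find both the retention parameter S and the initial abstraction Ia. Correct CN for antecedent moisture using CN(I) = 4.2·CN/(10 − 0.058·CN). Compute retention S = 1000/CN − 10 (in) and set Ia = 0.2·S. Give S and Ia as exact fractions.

S = 15500/1449 in ≈ 10.697 in; Ia = 3100/1449 in ≈ 2.139 in

Dry (AMC I): CN(I) = 4.2·69/(10 − 0.058·69) = (1449/5)/(2999/500) = 144900/2999 ≈ 48.316
S = 1000/(144900/2999) − 10 = 15500/1449 in ≈ 10.697 in
Ia = 0.2·(15500/1449) = 3100/1449 in ≈ 2.139 in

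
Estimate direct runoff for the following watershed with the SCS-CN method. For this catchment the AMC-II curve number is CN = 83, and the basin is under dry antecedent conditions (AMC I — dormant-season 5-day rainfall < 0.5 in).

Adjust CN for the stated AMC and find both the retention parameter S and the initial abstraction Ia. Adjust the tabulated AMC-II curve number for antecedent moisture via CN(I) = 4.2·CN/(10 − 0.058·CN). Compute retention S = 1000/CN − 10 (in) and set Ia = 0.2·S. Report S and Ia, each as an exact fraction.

Adjust CN=83 to AMC I: 4.2·83/(10 − 0.058·83) → (1743/5) ÷ (2593/500) = 174300/2593 ≈ 67.219
Max retention: S = 1000/(174300/2593) − 10 = 8500/1743 in (≈ 4.877 in)
Initial abstraction Ia = S/5 = (8500/1743)/5 = 1700/1743 ≈ 0.975 in

S = 8500/1743 in ≈ 4.877 in; Ia = 1700/1743 in ≈ 0.975 in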